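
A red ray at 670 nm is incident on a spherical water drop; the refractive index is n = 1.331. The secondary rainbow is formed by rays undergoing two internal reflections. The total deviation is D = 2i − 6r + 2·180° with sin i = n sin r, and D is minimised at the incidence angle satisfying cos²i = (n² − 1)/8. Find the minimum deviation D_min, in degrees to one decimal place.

cos²i = (1.77156 − 1)/8 = 0.09645; i = arccos(0.31056) = 71.907°.
sin r = sin 71.907°/1.331 = 0.71417; r = 45.575°.
D_min = 2·71.907° − 6·45.575° + 360° = 230.365°.

230.4°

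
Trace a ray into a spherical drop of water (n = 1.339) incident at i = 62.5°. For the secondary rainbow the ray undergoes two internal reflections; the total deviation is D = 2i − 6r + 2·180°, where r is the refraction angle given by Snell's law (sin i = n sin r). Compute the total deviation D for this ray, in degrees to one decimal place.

sin r = sin 62.5° / 1.339 = 0.8870/1.339 = 0.6624; r = 41.49°.
D = 2·62.5° − 6·41.49° + 2·180° = 125.00° − 248.92° + 360° = 236.08°.

236.1°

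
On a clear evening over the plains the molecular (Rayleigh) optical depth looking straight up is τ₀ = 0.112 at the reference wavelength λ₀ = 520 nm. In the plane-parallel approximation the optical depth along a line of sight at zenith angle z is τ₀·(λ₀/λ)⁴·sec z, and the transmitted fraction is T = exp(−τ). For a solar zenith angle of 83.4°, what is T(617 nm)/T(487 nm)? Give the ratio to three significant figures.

Airmass: sec 83.4° = 8.7004.
τ(617 nm) = 0.112 × (520/617)⁴ × 8.7004 = 0.112 × 0.5045 × 8.7004 = 0.4916.
τ(487 nm) = 0.112 × (520/487)⁴ × 8.7004 = 0.112 × 1.2999 × 8.7004 = 1.2666.
T(617)/T(487) = exp(τ_B − τ_A) = exp(0.7750) = 2.1706.

2.17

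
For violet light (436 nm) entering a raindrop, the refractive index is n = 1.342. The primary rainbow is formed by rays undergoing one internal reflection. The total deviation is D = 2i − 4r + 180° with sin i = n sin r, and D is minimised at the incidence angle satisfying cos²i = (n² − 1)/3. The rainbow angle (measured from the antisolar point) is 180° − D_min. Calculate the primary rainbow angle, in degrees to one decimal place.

cos²i = (1.80096 − 1)/3 = 0.26699; i = arccos(0.51671) = 58.888°.
sin r = sin 58.888°/1.342 = 0.63797; r = 39.641°.
D_min = 2·58.888° − 4·39.641° + 180° = 139.213°.
Rainbow angle = 180° − D_min = 40.787°.

40.8°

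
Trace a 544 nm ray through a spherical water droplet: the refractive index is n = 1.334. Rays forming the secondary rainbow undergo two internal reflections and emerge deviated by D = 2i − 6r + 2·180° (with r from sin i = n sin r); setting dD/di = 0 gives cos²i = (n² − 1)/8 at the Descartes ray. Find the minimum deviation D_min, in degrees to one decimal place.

231.2°

cos²i = (1.77956 − 1)/8 = 0.09744; i = arccos(0.31216) = 71.810°.
sin r = sin 71.810°/1.334 = 0.71217; r = 45.411°.
D_min = 2·71.810° − 6·45.411° + 360° = 231.153°.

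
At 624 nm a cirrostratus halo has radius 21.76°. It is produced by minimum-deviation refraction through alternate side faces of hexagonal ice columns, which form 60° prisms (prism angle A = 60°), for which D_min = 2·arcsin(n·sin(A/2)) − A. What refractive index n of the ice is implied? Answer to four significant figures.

Rearranging: n = sin((D_min + A)/2) / sin(A/2).
(D_min + A)/2 = (21.76° + 60°)/2 = 40.880°.
n = sin 40.880° / sin 30° = 0.6545 / 0.5000 = 1.3090.

1.309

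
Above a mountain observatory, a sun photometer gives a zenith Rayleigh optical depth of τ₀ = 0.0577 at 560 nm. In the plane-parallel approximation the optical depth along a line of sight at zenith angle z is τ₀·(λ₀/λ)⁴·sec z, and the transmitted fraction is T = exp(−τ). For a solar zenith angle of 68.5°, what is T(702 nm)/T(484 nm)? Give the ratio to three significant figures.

Airmass: sec 68.5° = 2.7285.
τ(702 nm) = 0.0577 × (560/702)⁴ × 2.7285 = 0.0577 × 0.4050 × 2.7285 = 0.0638.
τ(484 nm) = 0.0577 × (560/484)⁴ × 2.7285 = 0.0577 × 1.7921 × 2.7285 = 0.2821.
T(702)/T(484) = exp(τ_B − τ_A) = exp(0.2184) = 1.2441.

1.24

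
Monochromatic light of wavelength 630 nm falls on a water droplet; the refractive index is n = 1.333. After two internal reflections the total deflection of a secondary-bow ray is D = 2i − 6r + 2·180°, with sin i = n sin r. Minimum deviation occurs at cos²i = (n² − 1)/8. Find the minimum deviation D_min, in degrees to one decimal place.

230.9°

cos²i = (1.77689 − 1)/8 = 0.09711; i = arccos(0.31163) = 71.843°.
sin r = sin 71.843°/1.333 = 0.71283; r = 45.466°.
D_min = 2·71.843° − 6·45.466° + 360° = 230.891°.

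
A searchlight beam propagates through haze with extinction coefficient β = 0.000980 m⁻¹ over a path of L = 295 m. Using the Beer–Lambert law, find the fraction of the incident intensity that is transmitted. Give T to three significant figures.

τ = β·L = 0.000980 × 295 = 0.2891.
T = exp(−0.2891) = 0.7489.

0.749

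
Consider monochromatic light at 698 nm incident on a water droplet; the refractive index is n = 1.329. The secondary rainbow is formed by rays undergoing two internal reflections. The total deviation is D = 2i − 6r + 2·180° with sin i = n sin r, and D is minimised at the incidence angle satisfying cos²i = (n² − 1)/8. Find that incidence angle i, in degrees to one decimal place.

cos²i = (1.329² − 1)/8 = (1.76624 − 1)/8 = 0.09578.
cos i = 0.30948, so i = 71.972°.

72.0°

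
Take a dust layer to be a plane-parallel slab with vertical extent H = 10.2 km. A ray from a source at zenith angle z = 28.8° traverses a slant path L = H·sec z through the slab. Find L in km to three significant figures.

11.6 km

sec z = 1/cos 28.8° = 1.1412.
L = 10.2 × 1.1412 = 11.640 km.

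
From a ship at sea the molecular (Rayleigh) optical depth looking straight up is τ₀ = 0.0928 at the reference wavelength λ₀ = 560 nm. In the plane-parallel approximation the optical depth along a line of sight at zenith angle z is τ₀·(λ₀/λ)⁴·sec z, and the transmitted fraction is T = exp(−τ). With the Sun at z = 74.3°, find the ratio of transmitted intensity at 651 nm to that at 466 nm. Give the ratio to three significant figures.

1.69

Airmass: sec 74.3° = 3.6955.
τ(651 nm) = 0.0928 × (560/651)⁴ × 3.6955 = 0.0928 × 0.5476 × 3.6955 = 0.1878.
τ(466 nm) = 0.0928 × (560/466)⁴ × 3.6955 = 0.0928 × 2.0855 × 3.6955 = 0.7152.
T(651)/T(466) = exp(τ_B − τ_A) = exp(0.5274) = 1.6946.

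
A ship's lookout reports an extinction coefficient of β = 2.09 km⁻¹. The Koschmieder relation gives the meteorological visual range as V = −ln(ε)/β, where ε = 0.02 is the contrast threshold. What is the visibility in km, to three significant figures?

V = −ln(0.02) / 2.09 = 3.912 / 2.09 = 1.8718 km.

1.87 km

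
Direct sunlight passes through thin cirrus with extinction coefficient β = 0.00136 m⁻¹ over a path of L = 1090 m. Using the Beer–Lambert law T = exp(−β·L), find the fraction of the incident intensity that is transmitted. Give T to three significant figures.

τ = β·L = 0.00136 × 1090 = 1.4824.
T = exp(−1.4824) = 0.2271.

0.227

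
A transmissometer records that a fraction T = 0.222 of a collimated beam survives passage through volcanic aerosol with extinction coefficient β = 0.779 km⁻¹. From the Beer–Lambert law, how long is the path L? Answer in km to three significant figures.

1.93 km

Beer–Lambert: T = exp(−βL) ⇒ L = −ln(T)/β = −ln(0.222)/0.779 = 1.5051/0.779 = 1.932 km.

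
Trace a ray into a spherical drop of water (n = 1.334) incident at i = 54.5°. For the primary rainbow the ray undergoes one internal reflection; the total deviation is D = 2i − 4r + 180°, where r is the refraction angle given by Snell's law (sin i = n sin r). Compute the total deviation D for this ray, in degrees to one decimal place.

sin r = sin 54.5° / 1.334 = 0.8141/1.334 = 0.6103; r = 37.61°.
D = 2·54.5° − 4·37.61° + 180° = 109.00° − 150.44° + 180° = 138.56°.

138.6°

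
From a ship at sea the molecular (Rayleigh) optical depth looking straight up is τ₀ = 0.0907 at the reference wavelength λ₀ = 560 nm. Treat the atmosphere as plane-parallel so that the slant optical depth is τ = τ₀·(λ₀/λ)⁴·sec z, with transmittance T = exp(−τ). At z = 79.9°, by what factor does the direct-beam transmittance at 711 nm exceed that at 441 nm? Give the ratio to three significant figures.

3.14

Airmass: sec 79.9° = 5.7023.
τ(711 nm) = 0.0907 × (560/711)⁴ × 5.7023 = 0.0907 × 0.3848 × 5.7023 = 0.1990.
τ(441 nm) = 0.0907 × (560/441)⁴ × 5.7023 = 0.0907 × 2.6001 × 5.7023 = 1.3448.
T(711)/T(441) = exp(τ_B − τ_A) = exp(1.1458) = 3.1448.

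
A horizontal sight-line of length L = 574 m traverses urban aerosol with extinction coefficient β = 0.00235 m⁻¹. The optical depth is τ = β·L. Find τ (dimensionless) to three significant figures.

τ = β·L = 0.00235 × 574 = 1.3489.

1.35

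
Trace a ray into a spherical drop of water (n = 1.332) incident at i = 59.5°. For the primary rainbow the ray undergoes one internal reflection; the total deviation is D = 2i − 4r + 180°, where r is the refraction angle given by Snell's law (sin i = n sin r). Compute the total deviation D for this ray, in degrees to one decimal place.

sin r = sin 59.5° / 1.332 = 0.8616/1.332 = 0.6469; r = 40.31°.
D = 2·59.5° − 4·40.31° + 180° = 119.00° − 161.22° + 180° = 137.78°.

137.8°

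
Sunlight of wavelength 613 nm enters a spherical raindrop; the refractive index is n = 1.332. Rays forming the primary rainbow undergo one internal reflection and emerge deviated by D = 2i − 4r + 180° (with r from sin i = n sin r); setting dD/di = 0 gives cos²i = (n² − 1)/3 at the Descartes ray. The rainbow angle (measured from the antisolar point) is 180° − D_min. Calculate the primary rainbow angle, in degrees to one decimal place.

42.2°

cos²i = (1.77422 − 1)/3 = 0.25807; i = arccos(0.50801) = 59.469°.
sin r = sin 59.469°/1.332 = 0.64666; r = 40.290°.
D_min = 2·59.469° − 4·40.290° + 180° = 137.776°.
Rainbow angle = 180° − D_min = 42.224°.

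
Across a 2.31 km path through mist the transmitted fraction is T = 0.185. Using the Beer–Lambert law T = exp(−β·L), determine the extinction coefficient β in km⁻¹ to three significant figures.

0.730 km⁻¹

Beer–Lambert: T = exp(−βL) ⇒ β = −ln(T)/L = −ln(0.185)/2.31 = 1.6874/2.31 = 0.7305 km⁻¹.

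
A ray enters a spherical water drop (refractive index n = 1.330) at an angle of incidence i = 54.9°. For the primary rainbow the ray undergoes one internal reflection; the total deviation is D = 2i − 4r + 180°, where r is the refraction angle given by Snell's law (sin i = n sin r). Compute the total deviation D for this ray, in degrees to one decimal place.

sin r = sin 54.9° / 1.330 = 0.8181/1.330 = 0.6152; r = 37.96°.
D = 2·54.9° − 4·37.96° + 180° = 109.80° − 151.85° + 180° = 137.95°.

137.9°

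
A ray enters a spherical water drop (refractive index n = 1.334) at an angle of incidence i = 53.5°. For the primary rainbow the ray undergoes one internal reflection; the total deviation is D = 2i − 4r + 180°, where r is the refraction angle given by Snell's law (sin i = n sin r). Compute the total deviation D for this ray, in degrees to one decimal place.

sin r = sin 53.5° / 1.334 = 0.8039/1.334 = 0.6026; r = 37.06°.
D = 2·53.5° − 4·37.06° + 180° = 107.00° − 148.22° + 180° = 138.78°.

138.8°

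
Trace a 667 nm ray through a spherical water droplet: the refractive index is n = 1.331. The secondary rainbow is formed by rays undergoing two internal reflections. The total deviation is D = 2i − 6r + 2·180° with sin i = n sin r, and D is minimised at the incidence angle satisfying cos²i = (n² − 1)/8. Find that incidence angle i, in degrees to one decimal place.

71.9°

cos²i = (1.331² − 1)/8 = (1.77156 − 1)/8 = 0.09645.
cos i = 0.31056, so i = 71.907°.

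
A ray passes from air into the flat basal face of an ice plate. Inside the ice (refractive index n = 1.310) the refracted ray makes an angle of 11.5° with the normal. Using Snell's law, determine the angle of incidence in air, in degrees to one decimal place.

15.1°

Snell: sin θ_i = n · sin θ_r = 1.310 × sin 11.5° = 1.310 × 0.1994 = 0.2612.
θ_i = arcsin(0.2612) = 15.14°.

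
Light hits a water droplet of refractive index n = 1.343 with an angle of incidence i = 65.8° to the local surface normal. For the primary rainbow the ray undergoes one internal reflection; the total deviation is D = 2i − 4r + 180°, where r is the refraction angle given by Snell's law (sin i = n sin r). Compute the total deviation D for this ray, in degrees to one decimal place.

sin r = sin 65.8° / 1.343 = 0.9121/1.343 = 0.6792; r = 42.78°.
D = 2·65.8° − 4·42.78° + 180° = 131.60° − 171.11° + 180° = 140.49°.

140.5°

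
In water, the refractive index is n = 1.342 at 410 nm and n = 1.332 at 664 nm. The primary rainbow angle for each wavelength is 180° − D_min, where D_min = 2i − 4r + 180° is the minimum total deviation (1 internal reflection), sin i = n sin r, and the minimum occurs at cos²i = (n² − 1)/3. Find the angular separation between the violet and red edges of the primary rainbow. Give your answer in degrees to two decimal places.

At 410 nm (n = 1.342): cos²i = 0.26699 → i = 58.888°, r = 39.641°, D_min = 139.213°, rainbow angle = 40.787°.
At 664 nm (n = 1.332): cos²i = 0.25807 → i = 59.469°, r = 40.290°, D_min = 137.776°, rainbow angle = 42.224°.
Angular width = |40.787° − 42.224°| = 1.437°.

1.44°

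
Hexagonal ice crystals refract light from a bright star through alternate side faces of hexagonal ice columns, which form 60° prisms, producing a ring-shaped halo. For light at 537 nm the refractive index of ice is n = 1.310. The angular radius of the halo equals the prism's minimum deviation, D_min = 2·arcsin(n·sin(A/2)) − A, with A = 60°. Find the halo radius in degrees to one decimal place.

21.8°

n·sin(A/2) = 1.310 × sin 30° = 1.310 × 0.5000 = 0.6550.
D_min = 2·arcsin(0.6550) − 60° = 2 × 40.920° − 60° = 21.839°.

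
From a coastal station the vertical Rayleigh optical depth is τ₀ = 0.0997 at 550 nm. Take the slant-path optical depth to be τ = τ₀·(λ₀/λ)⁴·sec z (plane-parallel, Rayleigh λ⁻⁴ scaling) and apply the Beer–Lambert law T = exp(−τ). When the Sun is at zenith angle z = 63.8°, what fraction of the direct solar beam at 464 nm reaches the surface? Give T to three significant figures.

0.640

sec 63.8° = 2.2650.
τ = 0.0997 × (550/464)⁴ × 2.2650 = 0.0997 × 1.9741 × 2.2650 = 0.4458.
T = exp(−0.4458) = 0.6403.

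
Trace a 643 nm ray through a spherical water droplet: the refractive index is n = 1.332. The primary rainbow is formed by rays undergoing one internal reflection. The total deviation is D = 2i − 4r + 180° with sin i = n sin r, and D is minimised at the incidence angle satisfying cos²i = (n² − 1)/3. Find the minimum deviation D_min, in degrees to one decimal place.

137.8°

cos²i = (1.77422 − 1)/3 = 0.25807; i = arccos(0.50801) = 59.469°.
sin r = sin 59.469°/1.332 = 0.64666; r = 40.290°.
D_min = 2·59.469° − 4·40.290° + 180° = 137.776°.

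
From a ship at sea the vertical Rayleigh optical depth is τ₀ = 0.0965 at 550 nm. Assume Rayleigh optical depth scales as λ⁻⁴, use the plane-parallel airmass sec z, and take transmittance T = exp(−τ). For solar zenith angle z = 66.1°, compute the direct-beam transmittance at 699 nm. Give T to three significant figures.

sec 66.1° = 2.4683.
τ = 0.0965 × (550/699)⁴ × 2.4683 = 0.0965 × 0.3833 × 2.4683 = 0.0913.
T = exp(−0.0913) = 0.9127.

0.913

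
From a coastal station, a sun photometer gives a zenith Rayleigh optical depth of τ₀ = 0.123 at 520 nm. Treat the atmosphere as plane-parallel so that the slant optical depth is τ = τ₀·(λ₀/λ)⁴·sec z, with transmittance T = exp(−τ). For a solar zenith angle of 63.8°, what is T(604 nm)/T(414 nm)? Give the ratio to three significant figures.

1.72

Airmass: sec 63.8° = 2.2650.
τ(604 nm) = 0.123 × (520/604)⁴ × 2.2650 = 0.123 × 0.5494 × 2.2650 = 0.1531.
τ(414 nm) = 0.123 × (520/414)⁴ × 2.2650 = 0.123 × 2.4889 × 2.2650 = 0.6934.
T(604)/T(414) = exp(τ_B − τ_A) = exp(0.5403) = 1.7166.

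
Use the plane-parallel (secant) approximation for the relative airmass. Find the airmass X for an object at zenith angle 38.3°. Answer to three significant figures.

1.27

X = sec z = 1/cos 38.3° = 1/0.7848 = 1.2742.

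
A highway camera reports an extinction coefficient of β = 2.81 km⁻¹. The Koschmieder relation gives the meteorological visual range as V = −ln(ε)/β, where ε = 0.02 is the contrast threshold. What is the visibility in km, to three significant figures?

1.39 km

V = −ln(0.02) / 2.81 = 3.912 / 2.81 = 1.3922 km.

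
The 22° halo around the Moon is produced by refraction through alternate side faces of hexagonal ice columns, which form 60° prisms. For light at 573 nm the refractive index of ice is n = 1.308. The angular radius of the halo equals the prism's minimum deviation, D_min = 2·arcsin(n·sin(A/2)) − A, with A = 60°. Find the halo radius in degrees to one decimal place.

21.7°

n·sin(A/2) = 1.308 × sin 30° = 1.308 × 0.5000 = 0.6540.
D_min = 2·arcsin(0.6540) − 60° = 2 × 40.844° − 60° = 21.688°.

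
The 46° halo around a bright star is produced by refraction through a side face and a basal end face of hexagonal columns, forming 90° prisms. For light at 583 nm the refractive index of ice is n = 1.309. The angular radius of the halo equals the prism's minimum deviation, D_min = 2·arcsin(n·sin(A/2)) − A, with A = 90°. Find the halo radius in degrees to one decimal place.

45.5°

n·sin(A/2) = 1.309 × sin 45° = 1.309 × 0.7071 = 0.9256.
D_min = 2·arcsin(0.9256) − 90° = 2 × 67.759° − 90° = 45.519°.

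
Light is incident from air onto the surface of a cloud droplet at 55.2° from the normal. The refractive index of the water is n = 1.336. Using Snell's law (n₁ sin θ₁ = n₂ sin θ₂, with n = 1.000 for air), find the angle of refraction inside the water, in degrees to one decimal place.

37.9°

Snell: sin θ_r = sin θ_i / n = sin 55.2° / 1.336 = 0.8211 / 1.336 = 0.6146.
θ_r = arcsin(0.6146) = 37.93°.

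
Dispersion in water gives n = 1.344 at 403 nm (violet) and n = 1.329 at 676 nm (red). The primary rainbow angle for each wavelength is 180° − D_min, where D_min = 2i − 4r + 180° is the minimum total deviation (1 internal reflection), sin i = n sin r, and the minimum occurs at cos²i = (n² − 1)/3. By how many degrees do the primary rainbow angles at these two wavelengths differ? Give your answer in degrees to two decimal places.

At 403 nm (n = 1.344): cos²i = 0.26878 → i = 58.772°, r = 39.512°, D_min = 139.495°, rainbow angle = 40.505°.
At 676 nm (n = 1.329): cos²i = 0.25541 → i = 59.643°, r = 40.487°, D_min = 137.337°, rainbow angle = 42.663°.
Angular width = |40.505° − 42.663°| = 2.158°.

2.16°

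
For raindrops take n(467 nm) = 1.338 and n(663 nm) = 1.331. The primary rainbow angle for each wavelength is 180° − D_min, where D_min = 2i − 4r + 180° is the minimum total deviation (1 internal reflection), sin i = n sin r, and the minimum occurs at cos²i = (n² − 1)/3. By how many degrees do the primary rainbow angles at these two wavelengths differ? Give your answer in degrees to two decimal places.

At 467 nm (n = 1.338): cos²i = 0.26341 → i = 59.120°, r = 39.899°, D_min = 138.643°, rainbow angle = 41.357°.
At 663 nm (n = 1.331): cos²i = 0.25719 → i = 59.527°, r = 40.356°, D_min = 137.630°, rainbow angle = 42.370°.
Angular width = |41.357° − 42.370°| = 1.013°.

1.01°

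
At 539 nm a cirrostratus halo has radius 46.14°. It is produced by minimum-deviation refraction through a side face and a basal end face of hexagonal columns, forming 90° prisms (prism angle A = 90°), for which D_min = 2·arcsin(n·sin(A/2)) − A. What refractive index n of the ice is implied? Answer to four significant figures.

Rearranging: n = sin((D_min + A)/2) / sin(A/2).
(D_min + A)/2 = (46.14° + 90°)/2 = 68.070°.
n = sin 68.070° / sin 45° = 0.9276 / 0.7071 = 1.3119.

1.312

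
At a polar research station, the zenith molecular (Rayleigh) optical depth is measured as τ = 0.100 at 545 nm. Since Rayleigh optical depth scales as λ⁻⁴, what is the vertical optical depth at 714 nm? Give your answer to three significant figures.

τ(714 nm) = τ(545 nm) × (545/714)⁴ = 0.100 × (0.7633)⁴ = 0.100 × 0.3395 = 0.0339.

0.0339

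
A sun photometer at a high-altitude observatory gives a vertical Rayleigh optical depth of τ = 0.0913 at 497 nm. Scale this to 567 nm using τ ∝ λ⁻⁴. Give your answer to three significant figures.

0.0539

τ(567 nm) = τ(497 nm) × (497/567)⁴ = 0.0913 × (0.8765)⁴ = 0.0913 × 0.5903 = 0.0539.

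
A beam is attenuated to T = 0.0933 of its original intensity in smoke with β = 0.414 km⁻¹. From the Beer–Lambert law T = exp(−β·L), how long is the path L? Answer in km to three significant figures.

Beer–Lambert: T = exp(−βL) ⇒ L = −ln(T)/β = −ln(0.0933)/0.414 = 2.3719/0.414 = 5.729 km.

5.73 km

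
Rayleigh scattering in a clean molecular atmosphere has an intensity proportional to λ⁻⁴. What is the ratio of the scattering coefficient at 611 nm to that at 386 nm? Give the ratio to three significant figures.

0.159

Rayleigh scattering ∝ λ⁻⁴, so the ratio of coefficients is the inverse fourth power of the wavelength ratio.
σ(611)/σ(386) = (386/611)⁴ = (0.6318)⁴ = 0.1593.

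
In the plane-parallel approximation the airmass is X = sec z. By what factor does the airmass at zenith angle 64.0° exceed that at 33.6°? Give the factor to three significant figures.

1.90

X(64.0°)/X(33.6°) = sec 64.0° / sec 33.6° = cos 33.6° / cos 64.0° = 0.8329/0.4384 = 1.9000.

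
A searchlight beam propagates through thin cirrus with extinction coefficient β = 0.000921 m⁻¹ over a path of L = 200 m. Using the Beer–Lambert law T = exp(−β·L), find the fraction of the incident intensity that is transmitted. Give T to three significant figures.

0.832

τ = β·L = 0.000921 × 200 = 0.1842.
T = exp(−0.1842) = 0.8318.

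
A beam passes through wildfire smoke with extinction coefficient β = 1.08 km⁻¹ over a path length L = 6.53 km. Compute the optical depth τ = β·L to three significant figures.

τ = β·L = 1.08 × 6.53 = 7.0524.

7.05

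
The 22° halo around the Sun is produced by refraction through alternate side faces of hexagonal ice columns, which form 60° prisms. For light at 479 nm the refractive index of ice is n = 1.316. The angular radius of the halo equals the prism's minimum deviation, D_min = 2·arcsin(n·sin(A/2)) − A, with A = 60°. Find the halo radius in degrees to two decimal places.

n·sin(A/2) = 1.316 × sin 30° = 1.316 × 0.5000 = 0.6580.
D_min = 2·arcsin(0.6580) − 60° = 2 × 41.148° − 60° = 22.295°.

22.30°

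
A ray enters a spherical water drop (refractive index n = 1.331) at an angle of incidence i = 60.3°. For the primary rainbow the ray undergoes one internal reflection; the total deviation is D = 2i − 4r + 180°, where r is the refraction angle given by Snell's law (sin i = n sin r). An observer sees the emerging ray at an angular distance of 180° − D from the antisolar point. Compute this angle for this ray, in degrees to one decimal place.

sin r = sin 60.3° / 1.331 = 0.8686/1.331 = 0.6526; r = 40.74°.
D = 2·60.3° − 4·40.74° + 180° = 120.60° − 162.96° + 180° = 137.64°.
Angle from antisolar point = 180° − D = 42.36°.

42.4°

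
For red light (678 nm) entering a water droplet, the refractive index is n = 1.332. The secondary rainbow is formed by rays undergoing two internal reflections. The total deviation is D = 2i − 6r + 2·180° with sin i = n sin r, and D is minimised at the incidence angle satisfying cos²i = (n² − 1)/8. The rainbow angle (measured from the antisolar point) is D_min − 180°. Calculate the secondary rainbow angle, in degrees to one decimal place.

cos²i = (1.77422 − 1)/8 = 0.09678; i = arccos(0.31109) = 71.875°.
sin r = sin 71.875°/1.332 = 0.71350; r = 45.520°.
D_min = 2·71.875° − 6·45.520° + 360° = 230.628°.
Rainbow angle = D_min − 180° = 50.628°.

50.6°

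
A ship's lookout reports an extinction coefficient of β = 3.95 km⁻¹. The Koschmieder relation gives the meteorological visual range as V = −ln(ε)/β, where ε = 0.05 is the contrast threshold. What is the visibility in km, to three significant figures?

0.758 km

V = −ln(0.05) / 3.95 = 2.996 / 3.95 = 0.7584 km.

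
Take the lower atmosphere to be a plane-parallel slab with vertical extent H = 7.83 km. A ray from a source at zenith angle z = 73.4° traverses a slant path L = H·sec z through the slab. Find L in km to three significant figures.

sec z = 1/cos 73.4° = 3.5003.
L = 7.83 × 3.5003 = 27.407 km.

27.4 km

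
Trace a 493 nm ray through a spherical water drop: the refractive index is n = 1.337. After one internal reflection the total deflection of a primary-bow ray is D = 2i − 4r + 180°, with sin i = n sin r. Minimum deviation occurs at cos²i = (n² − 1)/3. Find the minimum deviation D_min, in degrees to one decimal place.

138.5°

cos²i = (1.78757 − 1)/3 = 0.26252; i = arccos(0.51237) = 59.178°.
sin r = sin 59.178°/1.337 = 0.64231; r = 39.964°.
D_min = 2·59.178° − 4·39.964° + 180° = 138.500°.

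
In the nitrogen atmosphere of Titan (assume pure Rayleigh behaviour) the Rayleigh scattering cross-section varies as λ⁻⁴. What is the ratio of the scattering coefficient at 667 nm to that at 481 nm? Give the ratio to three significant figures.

0.270

Rayleigh scattering ∝ λ⁻⁴, so the ratio of coefficients is the inverse fourth power of the wavelength ratio.
σ(667)/σ(481) = (481/667)⁴ = (0.7211)⁴ = 0.2704.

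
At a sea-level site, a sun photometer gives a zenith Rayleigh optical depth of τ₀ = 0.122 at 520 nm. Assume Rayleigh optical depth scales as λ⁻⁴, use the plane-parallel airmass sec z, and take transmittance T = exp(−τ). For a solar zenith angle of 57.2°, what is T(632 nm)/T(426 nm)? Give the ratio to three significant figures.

Airmass: sec 57.2° = 1.8460.
τ(632 nm) = 0.122 × (520/632)⁴ × 1.8460 = 0.122 × 0.4583 × 1.8460 = 0.1032.
τ(426 nm) = 0.122 × (520/426)⁴ × 1.8460 = 0.122 × 2.2201 × 1.8460 = 0.5000.
T(632)/T(426) = exp(τ_B − τ_A) = exp(0.3968) = 1.4870.

1.49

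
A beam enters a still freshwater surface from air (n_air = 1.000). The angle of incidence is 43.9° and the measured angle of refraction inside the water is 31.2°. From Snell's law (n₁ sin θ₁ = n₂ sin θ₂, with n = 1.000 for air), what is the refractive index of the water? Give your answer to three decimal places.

1.339

n = sin θ_i / sin θ_r = sin 43.9° / sin 31.2° = 0.6934 / 0.5180 = 1.3385.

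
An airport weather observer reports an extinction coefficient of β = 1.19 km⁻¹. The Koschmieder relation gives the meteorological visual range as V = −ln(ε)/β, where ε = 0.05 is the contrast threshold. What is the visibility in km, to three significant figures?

V = −ln(0.05) / 1.19 = 2.996 / 1.19 = 2.5174 km.

2.52 km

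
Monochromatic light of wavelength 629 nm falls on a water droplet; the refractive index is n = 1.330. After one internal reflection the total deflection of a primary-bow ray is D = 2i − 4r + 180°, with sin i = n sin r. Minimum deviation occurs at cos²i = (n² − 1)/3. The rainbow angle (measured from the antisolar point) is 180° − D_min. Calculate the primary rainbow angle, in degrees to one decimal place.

42.5°

cos²i = (1.76890 − 1)/3 = 0.25630; i = arccos(0.50626) = 59.585°.
sin r = sin 59.585°/1.330 = 0.64841; r = 40.422°.
D_min = 2·59.585° − 4·40.422° + 180° = 137.484°.
Rainbow angle = 180° − D_min = 42.516°.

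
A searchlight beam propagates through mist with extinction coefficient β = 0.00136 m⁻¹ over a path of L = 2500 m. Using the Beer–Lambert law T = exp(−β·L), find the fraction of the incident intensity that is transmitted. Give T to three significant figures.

τ = β·L = 0.00136 × 2500 = 3.4000.
T = exp(−3.4000) = 0.0334.

0.0334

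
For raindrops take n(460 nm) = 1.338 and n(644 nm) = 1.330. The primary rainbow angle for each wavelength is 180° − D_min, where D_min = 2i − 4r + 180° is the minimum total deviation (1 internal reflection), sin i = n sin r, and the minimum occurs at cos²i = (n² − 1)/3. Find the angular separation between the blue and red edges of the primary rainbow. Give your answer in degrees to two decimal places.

At 460 nm (n = 1.338): cos²i = 0.26341 → i = 59.120°, r = 39.899°, D_min = 138.643°, rainbow angle = 41.357°.
At 644 nm (n = 1.330): cos²i = 0.25630 → i = 59.585°, r = 40.422°, D_min = 137.484°, rainbow angle = 42.516°.
Angular width = |41.357° − 42.516°| = 1.160°.

1.16°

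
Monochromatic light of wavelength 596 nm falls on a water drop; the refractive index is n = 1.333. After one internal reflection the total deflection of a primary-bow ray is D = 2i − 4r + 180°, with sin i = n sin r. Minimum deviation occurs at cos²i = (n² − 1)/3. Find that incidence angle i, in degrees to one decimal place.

59.4°

cos²i = (1.333² − 1)/3 = (1.77689 − 1)/3 = 0.25896.
cos i = 0.50888, so i = 59.410°.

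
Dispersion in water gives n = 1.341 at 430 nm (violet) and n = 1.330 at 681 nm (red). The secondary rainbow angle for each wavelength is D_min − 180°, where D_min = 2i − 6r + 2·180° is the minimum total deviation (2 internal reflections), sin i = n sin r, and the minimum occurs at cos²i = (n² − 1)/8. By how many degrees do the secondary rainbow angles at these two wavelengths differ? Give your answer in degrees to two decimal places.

At 430 nm (n = 1.341): cos²i = 0.09979 → i = 71.586°, r = 45.034°, D_min = 232.966°, rainbow angle = 52.966°.
At 681 nm (n = 1.330): cos²i = 0.09611 → i = 71.940°, r = 45.630°, D_min = 230.101°, rainbow angle = 50.101°.
Angular width = |52.966° − 50.101°| = 2.865°.

2.86°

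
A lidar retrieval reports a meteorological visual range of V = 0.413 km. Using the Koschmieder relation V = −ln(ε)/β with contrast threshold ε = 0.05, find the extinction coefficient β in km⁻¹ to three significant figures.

7.25 km⁻¹

β = −ln(0.05) / V = 2.996 / 0.413 = 7.2536 km⁻¹.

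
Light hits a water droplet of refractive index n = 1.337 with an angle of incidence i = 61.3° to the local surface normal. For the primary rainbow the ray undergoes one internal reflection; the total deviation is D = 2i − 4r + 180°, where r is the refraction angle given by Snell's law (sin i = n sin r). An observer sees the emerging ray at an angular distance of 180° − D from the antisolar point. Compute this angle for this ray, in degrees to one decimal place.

41.4°

sin r = sin 61.3° / 1.337 = 0.8771/1.337 = 0.6561; r = 41.00°.
D = 2·61.3° − 4·41.00° + 180° = 122.60° − 164.00° + 180° = 138.60°.
Angle from antisolar point = 180° − D = 41.40°.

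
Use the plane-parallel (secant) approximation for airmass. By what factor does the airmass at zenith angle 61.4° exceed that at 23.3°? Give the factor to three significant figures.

X(61.4°)/X(23.3°) = sec 61.4° / sec 23.3° = cos 23.3° / cos 61.4° = 0.9184/0.4787 = 1.9187.

1.92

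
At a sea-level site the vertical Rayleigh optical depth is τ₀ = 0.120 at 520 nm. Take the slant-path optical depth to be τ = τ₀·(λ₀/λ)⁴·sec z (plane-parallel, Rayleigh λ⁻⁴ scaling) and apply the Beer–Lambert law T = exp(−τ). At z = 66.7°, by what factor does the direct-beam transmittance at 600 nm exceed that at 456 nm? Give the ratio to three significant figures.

1.41

Airmass: sec 66.7° = 2.5282.
τ(600 nm) = 0.120 × (520/600)⁴ × 2.5282 = 0.120 × 0.5642 × 2.5282 = 0.1712.
τ(456 nm) = 0.120 × (520/456)⁴ × 2.5282 = 0.120 × 1.6910 × 2.5282 = 0.5130.
T(600)/T(456) = exp(τ_B − τ_A) = exp(0.3419) = 1.4076.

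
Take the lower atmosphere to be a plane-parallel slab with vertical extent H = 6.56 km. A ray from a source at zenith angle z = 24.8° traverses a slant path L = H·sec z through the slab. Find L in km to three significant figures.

7.23 km

sec z = 1/cos 24.8° = 1.1016.
L = 6.56 × 1.1016 = 7.226 km.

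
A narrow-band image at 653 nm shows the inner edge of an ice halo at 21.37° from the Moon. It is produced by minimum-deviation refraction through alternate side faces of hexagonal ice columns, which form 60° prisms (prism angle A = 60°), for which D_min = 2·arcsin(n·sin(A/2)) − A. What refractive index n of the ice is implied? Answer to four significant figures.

1.304

Rearranging: n = sin((D_min + A)/2) / sin(A/2).
(D_min + A)/2 = (21.37° + 60°)/2 = 40.685°.
n = sin 40.685° / sin 30° = 0.6519 / 0.5000 = 1.3038.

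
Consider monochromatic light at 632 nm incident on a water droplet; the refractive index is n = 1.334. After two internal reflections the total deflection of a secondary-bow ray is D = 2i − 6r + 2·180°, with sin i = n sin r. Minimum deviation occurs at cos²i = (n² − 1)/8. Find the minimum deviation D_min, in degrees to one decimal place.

cos²i = (1.77956 − 1)/8 = 0.09744; i = arccos(0.31216) = 71.810°.
sin r = sin 71.810°/1.334 = 0.71217; r = 45.411°.
D_min = 2·71.810° − 6·45.411° + 360° = 231.153°.

231.2°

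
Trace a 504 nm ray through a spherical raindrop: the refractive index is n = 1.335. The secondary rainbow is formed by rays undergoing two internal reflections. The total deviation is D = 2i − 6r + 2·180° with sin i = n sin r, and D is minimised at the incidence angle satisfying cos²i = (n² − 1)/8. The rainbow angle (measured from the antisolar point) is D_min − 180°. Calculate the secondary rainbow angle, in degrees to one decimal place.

51.4°

cos²i = (1.78222 − 1)/8 = 0.09778; i = arccos(0.31269) = 71.778°.
sin r = sin 71.778°/1.335 = 0.71150; r = 45.357°.
D_min = 2·71.778° − 6·45.357° + 360° = 231.414°.
Rainbow angle = D_min − 180° = 51.414°.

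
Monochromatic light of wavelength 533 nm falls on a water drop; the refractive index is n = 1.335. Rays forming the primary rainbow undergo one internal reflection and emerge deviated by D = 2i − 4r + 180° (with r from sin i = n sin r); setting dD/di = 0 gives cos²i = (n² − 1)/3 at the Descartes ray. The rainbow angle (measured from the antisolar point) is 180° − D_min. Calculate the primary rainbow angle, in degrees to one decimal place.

cos²i = (1.78222 − 1)/3 = 0.26074; i = arccos(0.51063) = 59.294°.
sin r = sin 59.294°/1.335 = 0.64405; r = 40.094°.
D_min = 2·59.294° − 4·40.094° + 180° = 138.212°.
Rainbow angle = 180° − D_min = 41.788°.

41.8°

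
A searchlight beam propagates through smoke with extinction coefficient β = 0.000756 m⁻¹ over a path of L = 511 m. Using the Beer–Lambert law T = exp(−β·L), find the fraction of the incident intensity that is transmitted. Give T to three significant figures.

0.680

τ = β·L = 0.000756 × 511 = 0.3863.
T = exp(−0.3863) = 0.6796.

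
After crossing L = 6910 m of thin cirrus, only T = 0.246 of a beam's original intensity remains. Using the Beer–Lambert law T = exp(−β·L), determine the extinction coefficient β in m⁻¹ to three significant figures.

Beer–Lambert: T = exp(−βL) ⇒ β = −ln(T)/L = −ln(0.246)/6910 = 1.4024/6910 = 0.000203 m⁻¹.

0.000203 m⁻¹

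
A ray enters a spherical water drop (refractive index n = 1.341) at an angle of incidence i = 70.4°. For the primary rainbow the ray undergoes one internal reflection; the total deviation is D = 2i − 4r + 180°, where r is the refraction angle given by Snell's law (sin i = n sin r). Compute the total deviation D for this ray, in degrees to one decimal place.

sin r = sin 70.4° / 1.341 = 0.9421/1.341 = 0.7025; r = 44.63°.
D = 2·70.4° − 4·44.63° + 180° = 140.80° − 178.51° + 180° = 142.29°.

142.3°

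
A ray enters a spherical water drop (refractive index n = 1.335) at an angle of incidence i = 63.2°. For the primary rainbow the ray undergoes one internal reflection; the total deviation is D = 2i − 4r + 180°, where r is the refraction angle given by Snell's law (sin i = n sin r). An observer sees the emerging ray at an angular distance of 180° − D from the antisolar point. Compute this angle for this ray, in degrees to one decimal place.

41.4°

sin r = sin 63.2° / 1.335 = 0.8926/1.335 = 0.6686; r = 41.96°.
D = 2·63.2° − 4·41.96° + 180° = 126.40° − 167.84° + 180° = 138.56°.
Angle from antisolar point = 180° − D = 41.44°.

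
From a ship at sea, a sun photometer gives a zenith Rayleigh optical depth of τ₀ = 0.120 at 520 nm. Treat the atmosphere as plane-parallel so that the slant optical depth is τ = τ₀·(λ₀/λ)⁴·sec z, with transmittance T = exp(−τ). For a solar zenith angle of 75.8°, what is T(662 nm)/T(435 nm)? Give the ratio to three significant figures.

2.25

Airmass: sec 75.8° = 4.0765.
τ(662 nm) = 0.120 × (520/662)⁴ × 4.0765 = 0.120 × 0.3807 × 4.0765 = 0.1862.
τ(435 nm) = 0.120 × (520/435)⁴ × 4.0765 = 0.120 × 2.0420 × 4.0765 = 0.9989.
T(662)/T(435) = exp(τ_B − τ_A) = exp(0.8127) = 2.2539.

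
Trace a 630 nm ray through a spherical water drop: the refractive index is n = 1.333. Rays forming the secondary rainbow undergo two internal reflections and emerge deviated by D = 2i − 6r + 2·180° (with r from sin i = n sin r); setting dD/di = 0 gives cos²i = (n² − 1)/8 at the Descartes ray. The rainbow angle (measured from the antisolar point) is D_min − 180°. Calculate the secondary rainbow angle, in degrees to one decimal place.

cos²i = (1.77689 − 1)/8 = 0.09711; i = arccos(0.31163) = 71.843°.
sin r = sin 71.843°/1.333 = 0.71283; r = 45.466°.
D_min = 2·71.843° − 6·45.466° + 360° = 230.891°.
Rainbow angle = D_min − 180° = 50.891°.

50.9°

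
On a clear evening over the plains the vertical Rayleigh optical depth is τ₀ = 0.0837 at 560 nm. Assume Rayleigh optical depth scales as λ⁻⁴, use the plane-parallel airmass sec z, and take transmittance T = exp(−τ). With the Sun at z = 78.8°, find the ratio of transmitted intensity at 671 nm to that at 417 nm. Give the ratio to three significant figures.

Airmass: sec 78.8° = 5.1484.
τ(671 nm) = 0.0837 × (560/671)⁴ × 5.1484 = 0.0837 × 0.4851 × 5.1484 = 0.2091.
τ(417 nm) = 0.0837 × (560/417)⁴ × 5.1484 = 0.0837 × 3.2524 × 5.1484 = 1.4015.
T(671)/T(417) = exp(τ_B − τ_A) = exp(1.1925) = 3.2953.

3.30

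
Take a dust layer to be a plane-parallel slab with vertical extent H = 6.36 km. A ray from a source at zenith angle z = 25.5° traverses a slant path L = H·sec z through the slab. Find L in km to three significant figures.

sec z = 1/cos 25.5° = 1.1079.
L = 6.36 × 1.1079 = 7.046 km.

7.05 km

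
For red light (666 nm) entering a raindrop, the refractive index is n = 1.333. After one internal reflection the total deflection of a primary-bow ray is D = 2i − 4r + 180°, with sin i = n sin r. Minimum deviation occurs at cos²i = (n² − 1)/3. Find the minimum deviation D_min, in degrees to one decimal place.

cos²i = (1.77689 − 1)/3 = 0.25896; i = arccos(0.50888) = 59.410°.
sin r = sin 59.410°/1.333 = 0.64579; r = 40.225°.
D_min = 2·59.410° − 4·40.225° + 180° = 137.922°.

137.9°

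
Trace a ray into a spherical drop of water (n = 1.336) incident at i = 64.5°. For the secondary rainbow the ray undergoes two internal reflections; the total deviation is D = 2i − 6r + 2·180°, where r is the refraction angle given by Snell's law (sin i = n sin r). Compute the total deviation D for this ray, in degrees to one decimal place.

sin r = sin 64.5° / 1.336 = 0.9026/1.336 = 0.6756; r = 42.50°.
D = 2·64.5° − 6·42.50° + 2·180° = 129.00° − 255.00° + 360° = 234.00°.

234.0°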